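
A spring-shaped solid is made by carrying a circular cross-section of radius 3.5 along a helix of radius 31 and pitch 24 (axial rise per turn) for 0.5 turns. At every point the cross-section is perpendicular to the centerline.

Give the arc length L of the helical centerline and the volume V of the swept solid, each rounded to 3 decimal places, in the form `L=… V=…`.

L=98.126 V=3776.327

2πR = 2π·31 = 194.778745
per-turn = √(194.778745² + 24²) = √(37938.7593 + 576) = √38514.7593 = 196.251775
L = 0.5 × 196.251775 = 98.125888
V = π·3.5² × L = 38.484510 × 98.125888 = 3776.326706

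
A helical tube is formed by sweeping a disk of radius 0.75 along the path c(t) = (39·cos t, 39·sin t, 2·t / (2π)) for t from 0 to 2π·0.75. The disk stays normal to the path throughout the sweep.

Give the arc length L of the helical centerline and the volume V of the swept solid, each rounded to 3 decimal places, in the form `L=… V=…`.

L=183.789 V=324.782

2πR = 2π·39 = 245.044227
per-turn = √(245.044227² + 2²) = √(60046.6732 + 4) = √60050.6732 = 245.052389
L = 0.75 × 245.052389 = 183.789291
V = π·0.75² × L = 1.767146 × 183.789291 = 324.782487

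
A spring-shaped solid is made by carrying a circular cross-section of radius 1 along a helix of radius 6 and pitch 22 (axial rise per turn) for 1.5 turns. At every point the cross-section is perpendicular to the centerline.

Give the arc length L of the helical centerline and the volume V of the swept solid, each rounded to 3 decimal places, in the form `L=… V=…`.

2πR = 2π·6 = 37.699112
per-turn = √(37.699112² + 22²) = √(1421.2230 + 484) = √1905.2230 = 43.648861
L = 1.5 × 43.648861 = 65.473291
V = π·1² × L = 3.141593 × 65.473291 = 205.690410

L=65.473 V=205.690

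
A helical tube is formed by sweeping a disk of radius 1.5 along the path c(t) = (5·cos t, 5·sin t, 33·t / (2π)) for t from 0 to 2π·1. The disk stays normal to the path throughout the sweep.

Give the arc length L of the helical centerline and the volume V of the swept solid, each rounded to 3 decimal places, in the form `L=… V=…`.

2πR = 2π·5 = 31.415927
per-turn = √(31.415927² + 33²) = √(986.9604 + 1089) = √2075.9604 = 45.562709
L = 1 × 45.562709 = 45.562709
V = π·1.5² × L = 7.068583 × 45.562709 = 322.063811

L=45.563 V=322.064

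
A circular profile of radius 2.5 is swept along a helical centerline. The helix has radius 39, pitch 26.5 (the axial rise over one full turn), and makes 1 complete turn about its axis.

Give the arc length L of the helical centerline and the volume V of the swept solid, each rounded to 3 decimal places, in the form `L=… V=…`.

2πR = 2π·39 = 245.044227
per-turn = √(245.044227² + 26.5²) = √(60046.6732 + 702.25) = √60748.9232 = 246.472966
L = 1 × 246.472966 = 246.472966
V = π·2.5² × L = 19.634954 × 246.472966 = 4839.485379

L=246.473 V=4839.485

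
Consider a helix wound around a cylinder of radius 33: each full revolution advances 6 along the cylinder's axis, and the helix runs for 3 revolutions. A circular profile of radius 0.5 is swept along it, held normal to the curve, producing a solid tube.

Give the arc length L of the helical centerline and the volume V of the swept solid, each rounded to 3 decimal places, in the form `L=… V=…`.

2πR = 2π·33 = 207.345115
per-turn = √(207.345115² + 6²) = √(42991.9968 + 36) = √43027.9968 = 207.431909
L = 3 × 207.431909 = 622.295726
V = π·0.5² × L = 0.785398 × 622.295726 = 488.749921

L=622.296 V=488.750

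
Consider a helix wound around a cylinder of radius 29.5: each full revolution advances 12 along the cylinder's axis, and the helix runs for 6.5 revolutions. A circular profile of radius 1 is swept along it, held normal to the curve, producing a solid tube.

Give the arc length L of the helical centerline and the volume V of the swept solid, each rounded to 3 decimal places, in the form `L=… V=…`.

L=1207.323 V=3792.917

2πR = 2π·29.5 = 185.353967
per-turn = √(185.353967² + 12²) = √(34356.0929 + 144) = √34500.0929 = 185.742006
L = 6.5 × 185.742006 = 1207.323041
V = π·1² × L = 3.141593 × 1207.323041 = 3792.917197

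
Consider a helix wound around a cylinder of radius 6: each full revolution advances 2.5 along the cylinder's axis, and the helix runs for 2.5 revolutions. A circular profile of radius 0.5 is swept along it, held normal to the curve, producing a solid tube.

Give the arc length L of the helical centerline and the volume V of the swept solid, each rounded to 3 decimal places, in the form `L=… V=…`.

L=94.455 V=74.185

2πR = 2π·6 = 37.699112
per-turn = √(37.699112² + 2.5²) = √(1421.2230 + 6.25) = √1427.4730 = 37.781914
L = 2.5 × 37.781914 = 94.454785
V = π·0.5² × L = 0.785398 × 94.454785 = 74.184615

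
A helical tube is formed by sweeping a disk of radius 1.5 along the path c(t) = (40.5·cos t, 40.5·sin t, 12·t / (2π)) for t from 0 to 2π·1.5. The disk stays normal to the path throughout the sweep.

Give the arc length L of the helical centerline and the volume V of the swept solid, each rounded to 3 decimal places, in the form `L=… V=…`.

2πR = 2π·40.5 = 254.469005
per-turn = √(254.469005² + 12²) = √(64754.4745 + 144) = √64898.4745 = 254.751790
L = 1.5 × 254.751790 = 382.127685
V = π·1.5² × L = 7.068583 × 382.127685 = 2701.101437

L=382.128 V=2701.101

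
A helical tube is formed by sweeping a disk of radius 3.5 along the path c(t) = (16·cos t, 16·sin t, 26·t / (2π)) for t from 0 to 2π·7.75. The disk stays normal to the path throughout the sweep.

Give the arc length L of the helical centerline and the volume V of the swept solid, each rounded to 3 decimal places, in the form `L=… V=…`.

L=804.750 V=30970.406

2πR = 2π·16 = 100.530965
per-turn = √(100.530965² + 26²) = √(10106.4749 + 676) = √10782.4749 = 103.838697
L = 7.75 × 103.838697 = 804.749898
V = π·3.5² × L = 38.484510 × 804.749898 = 30970.405520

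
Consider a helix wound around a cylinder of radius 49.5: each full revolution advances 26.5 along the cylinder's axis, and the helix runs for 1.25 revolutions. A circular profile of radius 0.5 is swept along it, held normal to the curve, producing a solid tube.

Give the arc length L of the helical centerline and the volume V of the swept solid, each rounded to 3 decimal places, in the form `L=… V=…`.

L=390.181 V=306.447

2πR = 2π·49.5 = 311.017673
per-turn = √(311.017673² + 26.5²) = √(96731.9927 + 702.25) = √97434.2427 = 312.144586
L = 1.25 × 312.144586 = 390.180733
V = π·0.5² × L = 0.785398 × 390.180733 = 306.447231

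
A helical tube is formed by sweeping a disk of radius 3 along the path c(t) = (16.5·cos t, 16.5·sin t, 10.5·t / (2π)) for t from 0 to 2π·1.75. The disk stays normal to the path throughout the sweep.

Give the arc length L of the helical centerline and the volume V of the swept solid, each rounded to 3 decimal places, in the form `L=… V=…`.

L=182.355 V=5155.969

2πR = 2π·16.5 = 103.672558
per-turn = √(103.672558² + 10.5²) = √(10747.9992 + 110.25) = √10858.2492 = 104.202923
L = 1.75 × 104.202923 = 182.355116
V = π·3² × L = 28.274334 × 182.355116 = 5155.969421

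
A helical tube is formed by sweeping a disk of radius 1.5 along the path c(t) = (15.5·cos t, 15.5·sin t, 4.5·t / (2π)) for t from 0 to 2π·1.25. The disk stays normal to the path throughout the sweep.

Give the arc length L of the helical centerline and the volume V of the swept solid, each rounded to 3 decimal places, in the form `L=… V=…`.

2πR = 2π·15.5 = 97.389372
per-turn = √(97.389372² + 4.5²) = √(9484.6898 + 20.25) = √9504.9398 = 97.493281
L = 1.25 × 97.493281 = 121.866601
V = π·1.5² × L = 7.068583 × 121.866601 = 861.424243

L=121.867 V=861.424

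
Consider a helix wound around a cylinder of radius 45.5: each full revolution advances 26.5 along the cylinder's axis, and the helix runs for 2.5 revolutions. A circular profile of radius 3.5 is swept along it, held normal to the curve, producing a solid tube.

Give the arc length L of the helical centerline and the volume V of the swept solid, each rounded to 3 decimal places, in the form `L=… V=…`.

L=717.776 V=27623.268

2πR = 2π·45.5 = 285.884931
per-turn = √(285.884931² + 26.5²) = √(81730.1940 + 702.25) = √82432.4440 = 287.110508
L = 2.5 × 287.110508 = 717.776271
V = π·3.5² × L = 38.484510 × 717.776271 = 27623.268086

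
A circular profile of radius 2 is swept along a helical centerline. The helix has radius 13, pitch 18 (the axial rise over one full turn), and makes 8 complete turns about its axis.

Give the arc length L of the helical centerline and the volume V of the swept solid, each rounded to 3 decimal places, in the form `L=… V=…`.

L=669.130 V=8408.532

2πR = 2π·13 = 81.681409
per-turn = √(81.681409² + 18²) = √(6671.8526 + 324) = √6995.8526 = 83.641213
L = 8 × 83.641213 = 669.129707
V = π·2² × L = 12.566371 × 669.129707 = 8408.531887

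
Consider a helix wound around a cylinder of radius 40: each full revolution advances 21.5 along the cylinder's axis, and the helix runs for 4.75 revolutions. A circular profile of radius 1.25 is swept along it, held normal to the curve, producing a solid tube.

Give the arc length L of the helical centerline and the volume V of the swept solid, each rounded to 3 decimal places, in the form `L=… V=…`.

L=1198.165 V=5881.481

2πR = 2π·40 = 251.327412
per-turn = √(251.327412² + 21.5²) = √(63165.4682 + 462.25) = √63627.7182 = 252.245353
L = 4.75 × 252.245353 = 1198.165427
V = π·1.25² × L = 4.908739 × 1198.165427 = 5881.480788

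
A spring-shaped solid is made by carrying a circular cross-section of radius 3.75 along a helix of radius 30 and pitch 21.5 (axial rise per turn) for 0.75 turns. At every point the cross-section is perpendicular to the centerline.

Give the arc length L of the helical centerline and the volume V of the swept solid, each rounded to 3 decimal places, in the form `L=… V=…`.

L=142.288 V=6286.105

2πR = 2π·30 = 188.495559
per-turn = √(188.495559² + 21.5²) = √(35530.5758 + 462.25) = √35992.8258 = 189.717753
L = 0.75 × 189.717753 = 142.288315
V = π·3.75² × L = 44.178647 × 142.288315 = 6286.105189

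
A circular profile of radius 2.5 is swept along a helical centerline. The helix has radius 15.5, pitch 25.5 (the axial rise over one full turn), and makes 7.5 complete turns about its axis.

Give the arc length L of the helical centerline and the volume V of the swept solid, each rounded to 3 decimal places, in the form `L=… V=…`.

2πR = 2π·15.5 = 97.389372
per-turn = √(97.389372² + 25.5²) = √(9484.6898 + 650.25) = √10134.9398 = 100.672438
L = 7.5 × 100.672438 = 755.043287
V = π·2.5² × L = 19.634954 × 755.043287 = 14825.240274

L=755.043 V=14825.240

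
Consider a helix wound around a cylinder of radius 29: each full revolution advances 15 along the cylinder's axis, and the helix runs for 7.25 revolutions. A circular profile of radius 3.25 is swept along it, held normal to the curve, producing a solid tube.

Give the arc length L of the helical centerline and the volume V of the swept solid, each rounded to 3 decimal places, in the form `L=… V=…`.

L=1325.508 V=43984.441

2πR = 2π·29 = 182.212374
per-turn = √(182.212374² + 15²) = √(33201.3492 + 225) = √33426.3492 = 182.828743
L = 7.25 × 182.828743 = 1325.508386
V = π·3.25² × L = 33.183072 × 1325.508386 = 43984.440728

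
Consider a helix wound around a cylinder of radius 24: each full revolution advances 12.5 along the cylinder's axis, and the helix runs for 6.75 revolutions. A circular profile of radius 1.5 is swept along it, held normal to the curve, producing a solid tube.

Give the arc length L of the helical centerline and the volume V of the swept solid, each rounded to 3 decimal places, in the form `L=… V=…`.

L=1021.367 V=7219.619

2πR = 2π·24 = 150.796447
per-turn = √(150.796447² + 12.5²) = √(22739.5685 + 156.25) = √22895.8185 = 151.313643
L = 6.75 × 151.313643 = 1021.367090
V = π·1.5² × L = 7.068583 × 1021.367090 = 7219.618529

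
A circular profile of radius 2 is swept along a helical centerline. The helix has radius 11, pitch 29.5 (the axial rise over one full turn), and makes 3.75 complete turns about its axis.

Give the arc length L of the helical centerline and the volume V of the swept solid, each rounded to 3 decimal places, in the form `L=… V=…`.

2πR = 2π·11 = 69.115038
per-turn = √(69.115038² + 29.5²) = √(4776.8885 + 870.25) = √5647.1385 = 75.147445
L = 3.75 × 75.147445 = 281.802920
V = π·2² × L = 12.566371 × 281.802920 = 3541.239930

L=281.803 V=3541.240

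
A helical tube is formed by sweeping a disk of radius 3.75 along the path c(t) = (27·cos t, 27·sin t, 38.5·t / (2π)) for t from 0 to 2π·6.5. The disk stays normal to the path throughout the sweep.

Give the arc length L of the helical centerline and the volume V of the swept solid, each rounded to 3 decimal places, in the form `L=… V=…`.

L=1130.739 V=49954.509

2πR = 2π·27 = 169.646003
per-turn = √(169.646003² + 38.5²) = √(28779.7664 + 1482.25) = √30262.0164 = 173.959813
L = 6.5 × 173.959813 = 1130.738783
V = π·3.75² × L = 44.178647 × 1130.738783 = 49954.509173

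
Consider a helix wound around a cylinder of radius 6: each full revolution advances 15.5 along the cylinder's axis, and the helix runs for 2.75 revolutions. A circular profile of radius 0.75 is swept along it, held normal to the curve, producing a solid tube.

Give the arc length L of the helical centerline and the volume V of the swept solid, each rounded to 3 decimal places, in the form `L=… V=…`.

2πR = 2π·6 = 37.699112
per-turn = √(37.699112² + 15.5²) = √(1421.2230 + 240.25) = √1661.4730 = 40.761171
L = 2.75 × 40.761171 = 112.093219
V = π·0.75² × L = 1.767146 × 112.093219 = 198.085069

L=112.093 V=198.085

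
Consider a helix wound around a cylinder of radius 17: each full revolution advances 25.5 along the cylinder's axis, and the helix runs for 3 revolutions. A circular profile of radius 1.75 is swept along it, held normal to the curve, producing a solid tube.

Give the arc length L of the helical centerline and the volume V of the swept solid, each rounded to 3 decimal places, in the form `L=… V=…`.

L=329.447 V=3169.656

2πR = 2π·17 = 106.814150
per-turn = √(106.814150² + 25.5²) = √(11409.2627 + 650.25) = √12059.5127 = 109.815813
L = 3 × 109.815813 = 329.447438
V = π·1.75² × L = 9.621128 × 329.447438 = 3169.655803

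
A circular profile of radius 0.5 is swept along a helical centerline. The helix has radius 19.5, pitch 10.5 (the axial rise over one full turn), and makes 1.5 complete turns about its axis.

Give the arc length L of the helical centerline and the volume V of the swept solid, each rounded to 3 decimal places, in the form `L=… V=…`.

2πR = 2π·19.5 = 122.522113
per-turn = √(122.522113² + 10.5²) = √(15011.6683 + 110.25) = √15121.9183 = 122.971209
L = 1.5 × 122.971209 = 184.456814
V = π·0.5² × L = 0.785398 × 184.456814 = 144.872043

L=184.457 V=144.872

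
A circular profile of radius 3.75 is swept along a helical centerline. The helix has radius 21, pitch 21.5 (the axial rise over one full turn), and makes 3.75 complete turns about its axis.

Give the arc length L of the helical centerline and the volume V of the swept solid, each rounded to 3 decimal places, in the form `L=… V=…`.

2πR = 2π·21 = 131.946891
per-turn = √(131.946891² + 21.5²) = √(17409.9822 + 462.25) = √17872.2322 = 133.687068
L = 3.75 × 133.687068 = 501.326505
V = π·3.75² × L = 44.178647 × 501.326505 = 22147.926549

L=501.327 V=22147.927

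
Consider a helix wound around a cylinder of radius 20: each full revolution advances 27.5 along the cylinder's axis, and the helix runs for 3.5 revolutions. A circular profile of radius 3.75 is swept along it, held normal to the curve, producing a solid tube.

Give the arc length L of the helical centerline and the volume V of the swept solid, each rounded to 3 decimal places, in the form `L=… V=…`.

2πR = 2π·20 = 125.663706
per-turn = √(125.663706² + 27.5²) = √(15791.3670 + 756.25) = √16547.6170 = 128.637541
L = 3.5 × 128.637541 = 450.231395
V = π·3.75² × L = 44.178647 × 450.231395 = 19890.613715

L=450.231 V=19890.614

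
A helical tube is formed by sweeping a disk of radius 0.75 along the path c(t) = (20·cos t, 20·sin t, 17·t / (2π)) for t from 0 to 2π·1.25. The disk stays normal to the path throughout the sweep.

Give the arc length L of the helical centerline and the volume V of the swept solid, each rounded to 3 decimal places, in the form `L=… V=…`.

2πR = 2π·20 = 125.663706
per-turn = √(125.663706² + 17²) = √(15791.3670 + 289) = √16080.3670 = 126.808387
L = 1.25 × 126.808387 = 158.510484
V = π·0.75² × L = 1.767146 × 158.510484 = 280.111147

L=158.510 V=280.111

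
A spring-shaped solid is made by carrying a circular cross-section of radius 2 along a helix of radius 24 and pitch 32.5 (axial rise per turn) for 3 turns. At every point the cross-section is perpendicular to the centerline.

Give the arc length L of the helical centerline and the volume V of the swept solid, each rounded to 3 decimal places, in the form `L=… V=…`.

2πR = 2π·24 = 150.796447
per-turn = √(150.796447² + 32.5²) = √(22739.5685 + 1056.25) = √23795.8185 = 154.258933
L = 3 × 154.258933 = 462.776800
V = π·2² × L = 12.566371 × 462.776800 = 5815.424784

L=462.777 V=5815.425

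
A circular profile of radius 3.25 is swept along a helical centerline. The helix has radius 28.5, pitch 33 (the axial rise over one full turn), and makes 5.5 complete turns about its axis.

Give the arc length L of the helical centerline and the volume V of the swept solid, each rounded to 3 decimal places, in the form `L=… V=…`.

2πR = 2π·28.5 = 179.070781
per-turn = √(179.070781² + 33²) = √(32066.3447 + 1089) = √33155.3447 = 182.086091
L = 5.5 × 182.086091 = 1001.473503
V = π·3.25² × L = 33.183072 × 1001.473503 = 33231.967759

L=1001.474 V=33231.968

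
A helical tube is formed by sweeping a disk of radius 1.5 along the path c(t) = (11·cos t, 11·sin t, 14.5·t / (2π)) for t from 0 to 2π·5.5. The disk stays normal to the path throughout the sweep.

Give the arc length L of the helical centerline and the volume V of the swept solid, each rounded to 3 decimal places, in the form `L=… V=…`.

2πR = 2π·11 = 69.115038
per-turn = √(69.115038² + 14.5²) = √(4776.8885 + 210.25) = √4987.1385 = 70.619675
L = 5.5 × 70.619675 = 388.408214
V = π·1.5² × L = 7.068583 × 388.408214 = 2745.495880

L=388.408 V=2745.496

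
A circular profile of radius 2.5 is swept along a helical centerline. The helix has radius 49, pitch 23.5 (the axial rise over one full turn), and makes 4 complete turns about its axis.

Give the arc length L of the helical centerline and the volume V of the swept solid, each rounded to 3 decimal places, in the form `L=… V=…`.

L=1235.087 V=24250.869

2πR = 2π·49 = 307.876080
per-turn = √(307.876080² + 23.5²) = √(94787.6807 + 552.25) = √95339.9307 = 308.771648
L = 4 × 308.771648 = 1235.086592
V = π·2.5² × L = 19.634954 × 1235.086592 = 24250.868532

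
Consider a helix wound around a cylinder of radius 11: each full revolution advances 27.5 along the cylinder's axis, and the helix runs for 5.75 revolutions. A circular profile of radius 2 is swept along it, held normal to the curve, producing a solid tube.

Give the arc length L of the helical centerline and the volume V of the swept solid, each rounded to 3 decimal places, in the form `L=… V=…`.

L=427.714 V=5374.815

2πR = 2π·11 = 69.115038
per-turn = √(69.115038² + 27.5²) = √(4776.8885 + 756.25) = √5533.1385 = 74.385069
L = 5.75 × 74.385069 = 427.714148
V = π·2² × L = 12.566371 × 427.714148 = 5374.814504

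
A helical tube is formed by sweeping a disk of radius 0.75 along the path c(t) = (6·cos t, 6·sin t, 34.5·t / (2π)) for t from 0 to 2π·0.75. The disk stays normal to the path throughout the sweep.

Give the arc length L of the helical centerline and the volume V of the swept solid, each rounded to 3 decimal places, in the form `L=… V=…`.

2πR = 2π·6 = 37.699112
per-turn = √(37.699112² + 34.5²) = √(1421.2230 + 1190.25) = √2611.4730 = 51.102574
L = 0.75 × 51.102574 = 38.326930
V = π·0.75² × L = 1.767146 × 38.326930 = 67.729276

L=38.327 V=67.729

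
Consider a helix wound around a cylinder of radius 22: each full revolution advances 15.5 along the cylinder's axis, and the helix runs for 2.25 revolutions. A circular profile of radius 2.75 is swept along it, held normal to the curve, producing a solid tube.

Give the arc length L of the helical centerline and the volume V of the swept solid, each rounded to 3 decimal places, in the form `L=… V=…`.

L=312.967 V=7435.559

2πR = 2π·22 = 138.230077
per-turn = √(138.230077² + 15.5²) = √(19107.5541 + 240.25) = √19347.8041 = 139.096384
L = 2.25 × 139.096384 = 312.966865
V = π·2.75² × L = 23.758294 × 312.966865 = 7435.558921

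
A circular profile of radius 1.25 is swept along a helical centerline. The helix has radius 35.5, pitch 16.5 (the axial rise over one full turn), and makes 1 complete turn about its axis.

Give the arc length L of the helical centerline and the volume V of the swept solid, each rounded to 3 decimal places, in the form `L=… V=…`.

2πR = 2π·35.5 = 223.053078
per-turn = √(223.053078² + 16.5²) = √(49752.6758 + 272.25) = √50024.9258 = 223.662527
L = 1 × 223.662527 = 223.662527
V = π·1.25² × L = 4.908739 × 223.662527 = 1097.900860

L=223.663 V=1097.901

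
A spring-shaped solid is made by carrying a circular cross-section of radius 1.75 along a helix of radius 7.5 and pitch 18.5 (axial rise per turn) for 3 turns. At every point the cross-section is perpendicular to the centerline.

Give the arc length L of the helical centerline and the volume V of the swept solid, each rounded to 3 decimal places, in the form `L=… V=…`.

L=151.876 V=1461.215

2πR = 2π·7.5 = 47.123890
per-turn = √(47.123890² + 18.5²) = √(2220.6610 + 342.25) = √2562.9110 = 50.625201
L = 3 × 50.625201 = 151.875603
V = π·1.75² × L = 9.621128 × 151.875603 = 1461.214545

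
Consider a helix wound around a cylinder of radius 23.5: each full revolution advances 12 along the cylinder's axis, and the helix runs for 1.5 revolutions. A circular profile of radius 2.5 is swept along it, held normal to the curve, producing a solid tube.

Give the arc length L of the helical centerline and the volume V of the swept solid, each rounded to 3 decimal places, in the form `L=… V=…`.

L=222.213 V=4363.133

2πR = 2π·23.5 = 147.654855
per-turn = √(147.654855² + 12²) = √(21801.9561 + 144) = √21945.9561 = 148.141676
L = 1.5 × 148.141676 = 222.212514
V = π·2.5² × L = 19.634954 × 222.212514 = 4363.132505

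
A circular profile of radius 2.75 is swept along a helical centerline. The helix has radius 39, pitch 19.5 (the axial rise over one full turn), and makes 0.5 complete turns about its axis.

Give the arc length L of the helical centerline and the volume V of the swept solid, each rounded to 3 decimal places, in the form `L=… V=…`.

L=122.909 V=2920.119

2πR = 2π·39 = 245.044227
per-turn = √(245.044227² + 19.5²) = √(60046.6732 + 380.25) = √60426.9232 = 245.818883
L = 0.5 × 245.818883 = 122.909441
V = π·2.75² × L = 23.758294 × 122.909441 = 2920.118699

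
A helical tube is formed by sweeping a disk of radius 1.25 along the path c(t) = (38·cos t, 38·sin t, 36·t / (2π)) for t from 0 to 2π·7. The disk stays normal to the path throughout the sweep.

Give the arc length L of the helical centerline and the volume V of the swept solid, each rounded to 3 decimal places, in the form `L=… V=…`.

2πR = 2π·38 = 238.761042
per-turn = √(238.761042² + 36²) = √(57006.8350 + 1296) = √58302.8350 = 241.459800
L = 7 × 241.459800 = 1690.218600
V = π·1.25² × L = 4.908739 × 1690.218600 = 8296.841151

L=1690.219 V=8296.841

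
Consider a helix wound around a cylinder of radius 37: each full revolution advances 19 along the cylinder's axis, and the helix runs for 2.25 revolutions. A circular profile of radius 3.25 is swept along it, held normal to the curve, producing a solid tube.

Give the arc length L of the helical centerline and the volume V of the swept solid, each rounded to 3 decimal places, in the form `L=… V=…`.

2πR = 2π·37 = 232.477856
per-turn = √(232.477856² + 19²) = √(54045.9537 + 361) = √54406.9537 = 233.252982
L = 2.25 × 233.252982 = 524.819210
V = π·3.25² × L = 33.183072 × 524.819210 = 17415.113842

L=524.819 V=17415.114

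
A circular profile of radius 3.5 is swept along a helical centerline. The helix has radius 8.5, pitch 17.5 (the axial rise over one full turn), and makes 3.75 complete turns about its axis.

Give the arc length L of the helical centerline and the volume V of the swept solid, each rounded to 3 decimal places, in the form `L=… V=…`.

2πR = 2π·8.5 = 53.407075
per-turn = √(53.407075² + 17.5²) = √(2852.3157 + 306.25) = √3158.5657 = 56.201118
L = 3.75 × 56.201118 = 210.754193
V = π·3.5² × L = 38.484510 × 210.754193 = 8110.771840

L=210.754 V=8110.772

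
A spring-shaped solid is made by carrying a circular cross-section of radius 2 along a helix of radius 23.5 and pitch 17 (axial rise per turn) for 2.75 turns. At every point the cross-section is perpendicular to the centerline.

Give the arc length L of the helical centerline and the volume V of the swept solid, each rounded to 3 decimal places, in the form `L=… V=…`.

2πR = 2π·23.5 = 147.654855
per-turn = √(147.654855² + 17²) = √(21801.9561 + 289) = √22090.9561 = 148.630267
L = 2.75 × 148.630267 = 408.733233
V = π·2² × L = 12.566371 × 408.733233 = 5136.293287

L=408.733 V=5136.293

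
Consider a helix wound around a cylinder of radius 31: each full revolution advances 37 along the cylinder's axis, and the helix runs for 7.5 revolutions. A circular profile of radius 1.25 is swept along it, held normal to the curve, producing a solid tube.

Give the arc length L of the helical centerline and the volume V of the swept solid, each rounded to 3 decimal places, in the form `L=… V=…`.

L=1486.964 V=7299.117

2πR = 2π·31 = 194.778745
per-turn = √(194.778745² + 37²) = √(37938.7593 + 1369) = √39307.7593 = 198.261845
L = 7.5 × 198.261845 = 1486.963840
V = π·1.25² × L = 4.908739 × 1486.963840 = 7299.116681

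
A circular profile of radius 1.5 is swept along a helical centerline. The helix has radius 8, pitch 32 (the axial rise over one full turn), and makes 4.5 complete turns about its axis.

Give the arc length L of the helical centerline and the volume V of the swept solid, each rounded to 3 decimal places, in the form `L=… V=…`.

L=268.142 V=1895.383

2πR = 2π·8 = 50.265482
per-turn = √(50.265482² + 32²) = √(2526.6187 + 1024) = √3550.6187 = 59.587068
L = 4.5 × 59.587068 = 268.141808
V = π·1.5² × L = 7.068583 × 268.141808 = 1895.382752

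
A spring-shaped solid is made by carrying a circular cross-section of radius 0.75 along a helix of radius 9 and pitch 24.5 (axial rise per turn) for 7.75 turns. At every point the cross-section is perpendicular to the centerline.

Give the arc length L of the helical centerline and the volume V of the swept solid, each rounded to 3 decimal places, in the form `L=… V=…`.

L=477.616 V=844.018

2πR = 2π·9 = 56.548668
per-turn = √(56.548668² + 24.5²) = √(3197.7518 + 600.25) = √3798.0018 = 61.627931
L = 7.75 × 61.627931 = 477.616462
V = π·0.75² × L = 1.767146 × 477.616462 = 844.017957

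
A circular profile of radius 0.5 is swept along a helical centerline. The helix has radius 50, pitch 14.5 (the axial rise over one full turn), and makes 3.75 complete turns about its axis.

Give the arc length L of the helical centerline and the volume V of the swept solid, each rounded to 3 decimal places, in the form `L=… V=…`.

2πR = 2π·50 = 314.159265
per-turn = √(314.159265² + 14.5²) = √(98696.0440 + 210.25) = √98906.2940 = 314.493711
L = 3.75 × 314.493711 = 1179.351415
V = π·0.5² × L = 0.785398 × 1179.351415 = 926.260435

L=1179.351 V=926.260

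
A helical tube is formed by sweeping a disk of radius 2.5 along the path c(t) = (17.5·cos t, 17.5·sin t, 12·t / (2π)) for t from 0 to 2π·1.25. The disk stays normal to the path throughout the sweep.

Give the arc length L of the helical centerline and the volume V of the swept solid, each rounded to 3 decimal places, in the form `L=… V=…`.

2πR = 2π·17.5 = 109.955743
per-turn = √(109.955743² + 12²) = √(12090.2654 + 144) = √12234.2654 = 110.608614
L = 1.25 × 110.608614 = 138.260767
V = π·2.5² × L = 19.634954 × 138.260767 = 2714.743811

L=138.261 V=2714.744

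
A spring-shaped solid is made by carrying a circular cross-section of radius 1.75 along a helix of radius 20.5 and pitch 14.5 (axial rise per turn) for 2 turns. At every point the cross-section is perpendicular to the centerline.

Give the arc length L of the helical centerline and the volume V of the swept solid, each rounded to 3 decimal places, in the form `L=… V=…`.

L=259.238 V=2494.160

2πR = 2π·20.5 = 128.805299
per-turn = √(128.805299² + 14.5²) = √(16590.8050 + 210.25) = √16801.0550 = 129.618884
L = 2 × 129.618884 = 259.237767
V = π·1.75² × L = 9.621128 × 259.237767 = 2494.159612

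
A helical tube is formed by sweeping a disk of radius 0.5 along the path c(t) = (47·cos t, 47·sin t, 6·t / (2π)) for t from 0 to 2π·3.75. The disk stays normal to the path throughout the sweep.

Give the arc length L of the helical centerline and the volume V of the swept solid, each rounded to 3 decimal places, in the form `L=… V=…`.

L=1107.640 V=869.938

2πR = 2π·47 = 295.309709
per-turn = √(295.309709² + 6²) = √(87207.8245 + 36) = √87243.8245 = 295.370656
L = 3.75 × 295.370656 = 1107.639960
V = π·0.5² × L = 0.785398 × 1107.639960 = 869.938391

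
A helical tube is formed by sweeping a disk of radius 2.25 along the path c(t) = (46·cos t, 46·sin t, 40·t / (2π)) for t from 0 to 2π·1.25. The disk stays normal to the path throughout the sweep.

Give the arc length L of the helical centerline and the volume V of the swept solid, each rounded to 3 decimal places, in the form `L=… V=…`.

2πR = 2π·46 = 289.026524
per-turn = √(289.026524² + 40²) = √(83536.3317 + 1600) = √85136.3317 = 291.781308
L = 1.25 × 291.781308 = 364.726635
V = π·2.25² × L = 15.904313 × 364.726635 = 5800.726491

L=364.727 V=5800.726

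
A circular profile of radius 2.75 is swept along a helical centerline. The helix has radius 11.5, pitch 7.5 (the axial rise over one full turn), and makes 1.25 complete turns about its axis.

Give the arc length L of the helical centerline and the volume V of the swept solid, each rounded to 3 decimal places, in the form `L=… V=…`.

L=90.806 V=2157.396

2πR = 2π·11.5 = 72.256631
per-turn = √(72.256631² + 7.5²) = √(5221.0207 + 56.25) = √5277.2707 = 72.644826
L = 1.25 × 72.644826 = 90.806032
V = π·2.75² × L = 23.758294 × 90.806032 = 2157.396454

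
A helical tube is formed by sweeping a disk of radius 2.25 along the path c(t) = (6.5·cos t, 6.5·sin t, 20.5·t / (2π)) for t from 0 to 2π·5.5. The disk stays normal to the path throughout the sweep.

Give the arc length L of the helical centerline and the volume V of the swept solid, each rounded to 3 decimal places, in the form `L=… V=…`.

2πR = 2π·6.5 = 40.840704
per-turn = √(40.840704² + 20.5²) = √(1667.9631 + 420.25) = √2088.2131 = 45.696971
L = 5.5 × 45.696971 = 251.333340
V = π·2.25² × L = 15.904313 × 251.333340 = 3997.284052

L=251.333 V=3997.284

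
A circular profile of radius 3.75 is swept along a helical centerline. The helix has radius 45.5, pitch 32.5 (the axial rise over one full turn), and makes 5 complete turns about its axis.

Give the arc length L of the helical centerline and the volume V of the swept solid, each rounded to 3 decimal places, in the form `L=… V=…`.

2πR = 2π·45.5 = 285.884931
per-turn = √(285.884931² + 32.5²) = √(81730.1940 + 1056.25) = √82786.4440 = 287.726335
L = 5 × 287.726335 = 1438.631677
V = π·3.75² × L = 44.178647 × 1438.631677 = 63556.800563

L=1438.632 V=63556.801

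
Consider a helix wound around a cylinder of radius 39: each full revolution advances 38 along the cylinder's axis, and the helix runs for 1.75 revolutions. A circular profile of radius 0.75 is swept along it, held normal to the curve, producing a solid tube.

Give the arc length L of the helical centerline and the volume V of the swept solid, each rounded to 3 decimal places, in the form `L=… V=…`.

2πR = 2π·39 = 245.044227
per-turn = √(245.044227² + 38²) = √(60046.6732 + 1444) = √61490.6732 = 247.973130
L = 1.75 × 247.973130 = 433.952977
V = π·0.75² × L = 1.767146 × 433.952977 = 766.858211

L=433.953 V=766.858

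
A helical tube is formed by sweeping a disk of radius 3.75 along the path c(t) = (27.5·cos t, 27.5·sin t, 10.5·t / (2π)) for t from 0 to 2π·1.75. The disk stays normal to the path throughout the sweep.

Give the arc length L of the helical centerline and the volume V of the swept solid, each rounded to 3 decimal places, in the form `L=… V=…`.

L=302.936 V=13383.306

2πR = 2π·27.5 = 172.787596
per-turn = √(172.787596² + 10.5²) = √(29855.5533 + 110.25) = √29965.8033 = 173.106335
L = 1.75 × 173.106335 = 302.936087
V = π·3.75² × L = 44.178647 × 302.936087 = 13383.306346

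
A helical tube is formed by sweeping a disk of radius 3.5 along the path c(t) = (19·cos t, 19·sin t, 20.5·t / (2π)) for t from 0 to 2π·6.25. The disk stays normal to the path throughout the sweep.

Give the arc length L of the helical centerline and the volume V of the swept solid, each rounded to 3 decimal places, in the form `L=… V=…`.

2πR = 2π·19 = 119.380521
per-turn = √(119.380521² + 20.5²) = √(14251.7088 + 420.25) = √14671.9588 = 121.127861
L = 6.25 × 121.127861 = 757.049132
V = π·3.5² × L = 38.484510 × 757.049132 = 29134.664911

L=757.049 V=29134.665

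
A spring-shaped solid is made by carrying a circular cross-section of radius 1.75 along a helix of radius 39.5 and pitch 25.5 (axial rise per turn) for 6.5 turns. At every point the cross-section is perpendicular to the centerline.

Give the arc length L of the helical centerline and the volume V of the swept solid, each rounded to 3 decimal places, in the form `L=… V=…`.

2πR = 2π·39.5 = 248.185820
per-turn = √(248.185820² + 25.5²) = √(61596.2011 + 650.25) = √62246.4511 = 249.492387
L = 6.5 × 249.492387 = 1621.700514
V = π·1.75² × L = 9.621128 × 1621.700514 = 15602.587416

L=1621.701 V=15602.587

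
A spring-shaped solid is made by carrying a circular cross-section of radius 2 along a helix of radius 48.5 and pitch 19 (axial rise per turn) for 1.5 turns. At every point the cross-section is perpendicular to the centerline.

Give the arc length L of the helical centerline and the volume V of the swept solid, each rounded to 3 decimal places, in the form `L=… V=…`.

L=457.989 V=5755.264

2πR = 2π·48.5 = 304.734487
per-turn = √(304.734487² + 19²) = √(92863.1078 + 361) = √93224.1078 = 305.326232
L = 1.5 × 305.326232 = 457.989348
V = π·2² × L = 12.566371 × 457.989348 = 5755.263880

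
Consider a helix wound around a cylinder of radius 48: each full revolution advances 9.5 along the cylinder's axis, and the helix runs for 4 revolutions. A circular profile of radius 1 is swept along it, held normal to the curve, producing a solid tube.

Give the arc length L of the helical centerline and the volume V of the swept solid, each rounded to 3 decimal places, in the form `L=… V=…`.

2πR = 2π·48 = 301.592895
per-turn = √(301.592895² + 9.5²) = √(90958.2742 + 90.25) = √91048.5242 = 301.742480
L = 4 × 301.742480 = 1206.969919
V = π·1² × L = 3.141593 × 1206.969919 = 3791.807832

L=1206.970 V=3791.808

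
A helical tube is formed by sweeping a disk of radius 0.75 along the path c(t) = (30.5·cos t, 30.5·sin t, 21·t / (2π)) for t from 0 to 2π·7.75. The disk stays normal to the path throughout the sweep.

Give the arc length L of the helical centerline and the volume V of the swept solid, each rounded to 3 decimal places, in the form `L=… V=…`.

L=1494.079 V=2640.255

2πR = 2π·30.5 = 191.637152
per-turn = √(191.637152² + 21²) = √(36724.7980 + 441) = √37165.7980 = 192.784330
L = 7.75 × 192.784330 = 1494.078559
V = π·0.75² × L = 1.767146 × 1494.078559 = 2640.254752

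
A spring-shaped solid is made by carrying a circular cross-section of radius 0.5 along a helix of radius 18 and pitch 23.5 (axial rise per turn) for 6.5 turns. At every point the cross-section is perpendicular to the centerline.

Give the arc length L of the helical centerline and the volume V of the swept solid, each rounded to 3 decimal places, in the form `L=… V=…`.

2πR = 2π·18 = 113.097336
per-turn = √(113.097336² + 23.5²) = √(12791.0073 + 552.25) = √13343.2573 = 115.513018
L = 6.5 × 115.513018 = 750.834616
V = π·0.5² × L = 0.785398 × 750.834616 = 589.704129

L=750.835 V=589.704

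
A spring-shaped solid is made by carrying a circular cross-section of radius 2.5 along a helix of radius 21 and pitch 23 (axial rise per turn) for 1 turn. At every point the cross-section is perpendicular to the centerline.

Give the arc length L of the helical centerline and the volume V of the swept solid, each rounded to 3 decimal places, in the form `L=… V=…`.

L=133.936 V=2629.837

2πR = 2π·21 = 131.946891
per-turn = √(131.946891² + 23²) = √(17409.9822 + 529) = √17938.9822 = 133.936486
L = 1 × 133.936486 = 133.936486
V = π·2.5² × L = 19.634954 × 133.936486 = 2629.836744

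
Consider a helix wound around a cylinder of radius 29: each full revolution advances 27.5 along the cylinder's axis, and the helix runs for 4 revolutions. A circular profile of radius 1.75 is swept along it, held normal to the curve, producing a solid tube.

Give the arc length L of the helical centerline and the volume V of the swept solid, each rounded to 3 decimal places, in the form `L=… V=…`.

2πR = 2π·29 = 182.212374
per-turn = √(182.212374² + 27.5²) = √(33201.3492 + 756.25) = √33957.5992 = 184.275878
L = 4 × 184.275878 = 737.103512
V = π·1.75² × L = 9.621128 × 737.103512 = 7091.766870

L=737.104 V=7091.767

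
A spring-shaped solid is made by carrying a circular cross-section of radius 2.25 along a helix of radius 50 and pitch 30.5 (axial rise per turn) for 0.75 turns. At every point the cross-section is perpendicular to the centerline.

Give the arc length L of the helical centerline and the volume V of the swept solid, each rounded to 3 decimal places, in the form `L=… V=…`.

L=236.727 V=3764.984

2πR = 2π·50 = 314.159265
per-turn = √(314.159265² + 30.5²) = √(98696.0440 + 930.25) = √99626.2940 = 315.636332
L = 0.75 × 315.636332 = 236.727249
V = π·2.25² × L = 15.904313 × 236.727249 = 3764.984217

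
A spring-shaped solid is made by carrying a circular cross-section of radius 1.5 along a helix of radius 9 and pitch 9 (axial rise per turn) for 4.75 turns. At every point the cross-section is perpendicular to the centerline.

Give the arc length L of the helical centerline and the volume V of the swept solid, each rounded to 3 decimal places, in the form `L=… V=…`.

L=271.987 V=1922.562

2πR = 2π·9 = 56.548668
per-turn = √(56.548668² + 9²) = √(3197.7518 + 81) = √3278.7518 = 57.260386
L = 4.75 × 57.260386 = 271.986834
V = π·1.5² × L = 7.068583 × 271.986834 = 1922.561642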